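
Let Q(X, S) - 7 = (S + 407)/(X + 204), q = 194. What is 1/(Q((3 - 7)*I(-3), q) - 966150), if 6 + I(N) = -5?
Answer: -248/239602863 ≈ -1.0350e-6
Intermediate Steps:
I(N) = -11 (I(N) = -6 - 5 = -11)
Q(X, S) = 7 + (407 + S)/(204 + X) (Q(X, S) = 7 + (S + 407)/(X + 204) = 7 + (407 + S)/(204 + X))
1/(Q((3 - 7)*I(-3), q) - 966150) = 1/((1835 + 194 + 7*((3 - 7)*(-11)))/(204 + (3 - 7)*(-11)) - 966150) = 1/((1835 + 194 + 7*(-4*(-11)))/(204 - 4*(-11)) - 966150) = 1/((1835 + 194 + 7*44)/(204 + 44) - 966150) = 1/((1835 + 194 + 308)/248 - 966150) = 1/((1/248)*2337 - 966150) = 1/(2337/248 - 966150) = 1/(-239602863/248) = -248/239602863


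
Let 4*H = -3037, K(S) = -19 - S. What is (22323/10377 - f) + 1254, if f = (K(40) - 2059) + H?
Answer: 57189739/13836 ≈ 4133.4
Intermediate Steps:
H = -3037/4 (H = (¼)*(-3037) = -3037/4 ≈ -759.25)
f = -11509/4 (f = ((-19 - 1*40) - 2059) - 3037/4 = ((-19 - 40) - 2059) - 3037/4 = (-59 - 2059) - 3037/4 = -2118 - 3037/4 = -11509/4 ≈ -2877.3)
(22323/10377 - f) + 1254 = (22323/10377 - 1*(-11509/4)) + 1254 = (22323*(1/10377) + 11509/4) + 1254 = (7441/3459 + 11509/4) + 1254 = 39839395/13836 + 1254 = 57189739/13836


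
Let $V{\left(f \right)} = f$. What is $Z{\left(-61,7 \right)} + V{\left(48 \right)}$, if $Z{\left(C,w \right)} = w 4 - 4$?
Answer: $72$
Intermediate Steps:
$Z{\left(C,w \right)} = -4 + 4 w$ ($Z{\left(C,w \right)} = 4 w - 4 = -4 + 4 w$)
$Z{\left(-61,7 \right)} + V{\left(48 \right)} = \left(-4 + 4 \cdot 7\right) + 48 = \left(-4 + 28\right) + 48 = 24 + 48 = 72$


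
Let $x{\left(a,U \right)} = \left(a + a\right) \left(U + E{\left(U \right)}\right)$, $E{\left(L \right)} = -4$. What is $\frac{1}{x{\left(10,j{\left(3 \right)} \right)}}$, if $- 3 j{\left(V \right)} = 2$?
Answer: $- \frac{3}{280} \approx -0.010714$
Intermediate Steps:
$j{\left(V \right)} = - \frac{2}{3}$ ($j{\left(V \right)} = \left(- \frac{1}{3}\right) 2 = - \frac{2}{3}$)
$x{\left(a,U \right)} = 2 a \left(-4 + U\right)$ ($x{\left(a,U \right)} = \left(a + a\right) \left(U - 4\right) = 2 a \left(-4 + U\right)$)
$\frac{1}{x{\left(10,j{\left(3 \right)} \right)}} = \frac{1}{2 \cdot 10 \left(-4 - \frac{2}{3}\right)} = \frac{1}{2 \cdot 10 \left(- \frac{14}{3}\right)} = \frac{1}{- \frac{280}{3}} = - \frac{3}{280}$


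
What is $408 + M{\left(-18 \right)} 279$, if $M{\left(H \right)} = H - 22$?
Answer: $-10752$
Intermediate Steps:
$M{\left(H \right)} = -22 + H$
$408 + M{\left(-18 \right)} 279 = 408 + \left(-22 - 18\right) 279 = 408 - 11160 = -10752$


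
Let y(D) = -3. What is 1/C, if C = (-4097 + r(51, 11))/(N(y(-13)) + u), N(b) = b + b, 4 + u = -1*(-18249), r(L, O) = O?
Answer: -18239/4086 ≈ -4.4638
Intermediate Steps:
u = 18245 (u = -4 - 1*(-18249) = -4 + 18249 = 18245)
N(b) = 2*b
C = -4086/18239 (C = (-4097 + 11)/(2*(-3) + 18245) = -4086/(-6 + 18245) = -4086/18239 ≈ -0.22403)
1/C = 1/(-4086/18239) = -18239/4086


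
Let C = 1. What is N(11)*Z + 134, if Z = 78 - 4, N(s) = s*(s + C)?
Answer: 9902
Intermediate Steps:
N(s) = s*(1 + s) (N(s) = s*(s + 1) = s*(1 + s))
Z = 74
N(11)*Z + 134 = (11*(1 + 11))*74 + 134 = (11*12)*74 + 134 = 132*74 + 134 = 9768 + 134 = 9902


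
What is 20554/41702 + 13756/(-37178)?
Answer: 1642275/13365491 ≈ 0.12287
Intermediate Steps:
20554/41702 + 13756/(-37178) = 20554*(1/41702) + 13756*(-1/37178) = 10277/20851 - 6878/18589 = 1642275/13365491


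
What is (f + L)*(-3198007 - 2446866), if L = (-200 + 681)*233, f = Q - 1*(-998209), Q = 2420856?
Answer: -19932825555474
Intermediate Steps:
f = 3419065 (f = 2420856 - 1*(-998209) = 2420856 + 998209 = 3419065)
L = 112073 (L = 481*233 = 112073)
(f + L)*(-3198007 - 2446866) = (3419065 + 112073)*(-3198007 - 2446866) = 3531138*(-5644873) = -19932825555474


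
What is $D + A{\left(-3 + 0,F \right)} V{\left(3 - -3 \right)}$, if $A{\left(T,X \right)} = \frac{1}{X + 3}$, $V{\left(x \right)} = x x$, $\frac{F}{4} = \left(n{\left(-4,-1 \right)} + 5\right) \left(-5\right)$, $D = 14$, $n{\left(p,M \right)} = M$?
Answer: $\frac{1042}{77} \approx 13.532$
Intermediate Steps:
$F = -80$ ($F = 4 \left(-1 + 5\right) \left(-5\right) = 4 \cdot 4 \left(-5\right) = 4 \left(-20\right) = -80$)
$V{\left(x \right)} = x^{2}$
$A{\left(T,X \right)} = \frac{1}{3 + X}$
$D + A{\left(-3 + 0,F \right)} V{\left(3 - -3 \right)} = 14 + \frac{\left(3 - -3\right)^{2}}{3 - 80} = 14 + \frac{\left(3 + 3\right)^{2}}{-77} = 14 - \frac{6^{2}}{77} = 14 - \frac{36}{77} = \frac{1042}{77}$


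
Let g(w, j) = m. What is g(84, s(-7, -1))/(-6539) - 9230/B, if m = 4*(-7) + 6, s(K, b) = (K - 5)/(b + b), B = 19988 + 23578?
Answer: -29698259/142439037 ≈ -0.20850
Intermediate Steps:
B = 43566
s(K, b) = (-5 + K)/(2*b) (s(K, b) = (-5 + K)/((2*b)) = (-5 + K)*(1/(2*b)) = (-5 + K)/(2*b))
m = -22 (m = -28 + 6 = -22)
g(w, j) = -22
g(84, s(-7, -1))/(-6539) - 9230/B = -22/(-6539) - 9230/43566 = -22*(-1/6539) - 9230*1/43566 = 22/6539 - 4615/21783 = -29698259/142439037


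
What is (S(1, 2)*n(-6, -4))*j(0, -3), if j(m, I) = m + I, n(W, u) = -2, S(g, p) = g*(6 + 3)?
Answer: 54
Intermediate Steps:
S(g, p) = 9*g (S(g, p) = g*9 = 9*g)
j(m, I) = I + m
(S(1, 2)*n(-6, -4))*j(0, -3) = ((9*1)*(-2))*(-3 + 0) = (9*(-2))*(-3) = -18*(-3) = 54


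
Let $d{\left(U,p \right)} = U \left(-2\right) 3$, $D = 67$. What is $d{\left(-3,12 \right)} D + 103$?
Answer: $1309$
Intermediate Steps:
$d{\left(U,p \right)} = - 6 U$ ($d{\left(U,p \right)} = - 2 U 3 = - 6 U$)
$d{\left(-3,12 \right)} D + 103 = \left(-6\right) \left(-3\right) 67 + 103 = 18 \cdot 67 + 103 = 1206 + 103 = 1309$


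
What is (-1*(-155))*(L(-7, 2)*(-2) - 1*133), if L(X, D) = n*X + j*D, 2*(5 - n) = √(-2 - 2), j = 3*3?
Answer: -15345 - 2170*I ≈ -15345.0 - 2170.0*I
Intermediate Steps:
j = 9
n = 5 - I (n = 5 - √(-2 - 2)/2 = 5 - I ≈ 5.0 - 1.0*I)
L(X, D) = 9*D + X*(5 - I) (L(X, D) = (5 - I)*X + 9*D = X*(5 - I) + 9*D = 9*D + X*(5 - I))
(-1*(-155))*(L(-7, 2)*(-2) - 1*133) = (-1*(-155))*((9*2 - 7*(5 - I))*(-2) - 1*133) = 155*((18 + (-35 + 7*I))*(-2) - 133) = 155*((-17 + 7*I)*(-2) - 133) = 155*((34 - 14*I) - 133) = 155*(-99 - 14*I) = -15345 - 2170*I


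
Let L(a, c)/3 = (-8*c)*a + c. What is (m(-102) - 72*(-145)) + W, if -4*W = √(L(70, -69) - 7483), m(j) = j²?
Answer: 20844 - √108230/4 ≈ 20762.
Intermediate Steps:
L(a, c) = 3*c - 24*a*c (L(a, c) = 3*((-8*c)*a + c) = 3*(-8*a*c + c) = 3*(c - 8*a*c) = 3*c - 24*a*c)
W = -√108230/4 (W = -√(3*(-69)*(1 - 8*70) - 7483)/4 = -√(3*(-69)*(1 - 560) - 7483)/4 = -√(3*(-69)*(-559) - 7483)/4 = -√(115713 - 7483)/4 = -√108230/4 ≈ -82.246)
(m(-102) - 72*(-145)) + W = ((-102)² - 72*(-145)) - √108230/4 = (10404 + 10440) - √108230/4 = 20844 - √108230/4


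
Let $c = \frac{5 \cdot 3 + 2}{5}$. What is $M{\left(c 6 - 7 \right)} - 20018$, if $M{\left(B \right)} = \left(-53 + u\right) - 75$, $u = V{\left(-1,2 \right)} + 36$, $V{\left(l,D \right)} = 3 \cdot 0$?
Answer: $-20110$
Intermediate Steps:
$V{\left(l,D \right)} = 0$
$u = 36$ ($u = 0 + 36 = 36$)
$c = \frac{17}{5}$ ($c = \left(15 + 2\right) \frac{1}{5} = 17 \cdot \frac{1}{5} = \frac{17}{5} \approx 3.4$)
$M{\left(B \right)} = -92$ ($M{\left(B \right)} = \left(-53 + 36\right) - 75 = -17 - 75 = -92$)
$M{\left(c 6 - 7 \right)} - 20018 = -92 - 20018 = -20110$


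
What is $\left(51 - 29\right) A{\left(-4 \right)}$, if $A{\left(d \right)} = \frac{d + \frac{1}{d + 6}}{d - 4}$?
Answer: $\frac{77}{8} \approx 9.625$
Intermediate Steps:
$A{\left(d \right)} = \frac{d + \frac{1}{6 + d}}{-4 + d}$
$\left(51 - 29\right) A{\left(-4 \right)} = \left(51 - 29\right) \frac{1 + \left(-4\right)^{2} + 6 \left(-4\right)}{-24 + \left(-4\right)^{2} + 2 \left(-4\right)} = 22 \frac{1 + 16 - 24}{-24 + 16 - 8} = 22 \frac{1}{-16} \left(-7\right) = 22 \left(\left(- \frac{1}{16}\right) \left(-7\right)\right) = 22 \cdot \frac{7}{16} = \frac{77}{8}$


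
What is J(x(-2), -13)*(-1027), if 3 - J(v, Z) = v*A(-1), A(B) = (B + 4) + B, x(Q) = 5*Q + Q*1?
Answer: -27729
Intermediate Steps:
x(Q) = 6*Q (x(Q) = 5*Q + Q = 6*Q)
A(B) = 4 + 2*B (A(B) = (4 + B) + B = 4 + 2*B)
J(v, Z) = 3 - 2*v (J(v, Z) = 3 - v*(4 + 2*(-1)) = 3 - v*(4 - 2) = 3 - v*2 = 3 - 2*v)
J(x(-2), -13)*(-1027) = (3 - 12*(-2))*(-1027) = (3 - 2*(-12))*(-1027) = (3 + 24)*(-1027) = 27*(-1027) = -27729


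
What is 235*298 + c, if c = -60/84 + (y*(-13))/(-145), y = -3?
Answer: 71079452/1015 ≈ 70029.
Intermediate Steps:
c = -998/1015 (c = -60/84 - 3*(-13)/(-145) = -60*1/84 + 39*(-1/145) = -5/7 - 39/145 = -998/1015 ≈ -0.98325)
235*298 + c = 235*298 - 998/1015 = 70030 - 998/1015 = 71079452/1015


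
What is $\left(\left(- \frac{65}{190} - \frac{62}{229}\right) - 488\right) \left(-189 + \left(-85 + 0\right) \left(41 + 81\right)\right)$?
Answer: $\frac{44895907131}{8702} \approx 5.1593 \cdot 10^{6}$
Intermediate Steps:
$\left(\left(- \frac{65}{190} - \frac{62}{229}\right) - 488\right) \left(-189 + \left(-85 + 0\right) \left(41 + 81\right)\right) = \left(\left(\left(-65\right) \frac{1}{190} - \frac{62}{229}\right) - 488\right) \left(-189 - 10370\right) = \left(\left(- \frac{13}{38} - \frac{62}{229}\right) - 488\right) \left(-189 - 10370\right) = \left(- \frac{5333}{8702} - 488\right) \left(-10559\right) = \left(- \frac{4251909}{8702}\right) \left(-10559\right) = \frac{44895907131}{8702}$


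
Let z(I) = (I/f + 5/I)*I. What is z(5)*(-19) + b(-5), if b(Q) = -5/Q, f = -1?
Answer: 381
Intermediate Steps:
z(I) = I*(-I + 5/I) (z(I) = (I/(-1) + 5/I)*I = (I*(-1) + 5/I)*I = (-I + 5/I)*I = I*(-I + 5/I))
z(5)*(-19) + b(-5) = (5 - 1*5²)*(-19) - 5/(-5) = (5 - 1*25)*(-19) - 5*(-⅕) = (5 - 25)*(-19) + 1 = -20*(-19) + 1 = 380 + 1 = 381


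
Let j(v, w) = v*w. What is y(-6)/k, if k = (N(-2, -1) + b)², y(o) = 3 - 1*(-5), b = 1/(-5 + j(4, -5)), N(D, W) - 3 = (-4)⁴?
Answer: 1250/10478169 ≈ 0.00011930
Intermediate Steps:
N(D, W) = 259 (N(D, W) = 3 + (-4)⁴ = 3 + 256 = 259)
b = -1/25 (b = 1/(-5 + 4*(-5)) = 1/(-5 - 20) = 1/(-25) = -1/25 ≈ -0.040000)
y(o) = 8 (y(o) = 3 + 5 = 8)
k = 41912676/625 (k = (259 - 1/25)² = (6474/25)² = 41912676/625 ≈ 67060.)
y(-6)/k = 8/(41912676/625) = 8*(625/41912676) = 1250/10478169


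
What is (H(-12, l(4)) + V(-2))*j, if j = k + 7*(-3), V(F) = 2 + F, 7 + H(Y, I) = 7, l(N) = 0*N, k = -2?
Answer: 0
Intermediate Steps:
l(N) = 0
H(Y, I) = 0 (H(Y, I) = -7 + 7 = 0)
j = -23 (j = -2 + 7*(-3) = -2 - 21 = -23)
(H(-12, l(4)) + V(-2))*j = (0 + (2 - 2))*(-23) = (0 + 0)*(-23) = 0*(-23) = 0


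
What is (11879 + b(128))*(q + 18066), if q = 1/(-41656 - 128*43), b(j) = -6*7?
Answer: 10085035920883/47160 ≈ 2.1385e+8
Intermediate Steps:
b(j) = -42
q = -1/47160 (q = 1/(-41656 - 5504) = 1/(-47160) = -1/47160 ≈ -2.1204e-5)
(11879 + b(128))*(q + 18066) = (11879 - 42)*(-1/47160 + 18066) = 11837*(851992559/47160) = 10085035920883/47160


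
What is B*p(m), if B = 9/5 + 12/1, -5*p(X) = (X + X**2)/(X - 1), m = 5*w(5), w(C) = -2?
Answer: 1242/55 ≈ 22.582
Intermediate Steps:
m = -10 (m = 5*(-2) = -10)
p(X) = -(X + X**2)/(5*(-1 + X)) (p(X) = -(X + X**2)/(5*(X - 1)) = -(X + X**2)/(5*(-1 + X)))
B = 69/5 (B = 9*(1/5) + 12*1 = 9/5 + 12 = 69/5 ≈ 13.800)
B*p(m) = 69*(-1*(-10)*(1 - 10)/(-5 + 5*(-10)))/5 = 69*(-1*(-10)*(-9)/(-5 - 50))/5 = 69*(-1*(-10)*(-9)/(-55))/5 = 69*(-1*(-10)*(-1/55)*(-9))/5 = (69/5)*(18/11) = 1242/55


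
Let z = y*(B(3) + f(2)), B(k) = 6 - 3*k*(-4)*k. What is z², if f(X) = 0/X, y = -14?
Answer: 2547216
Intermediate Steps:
f(X) = 0
B(k) = 6 + 12*k² (B(k) = 6 - 3*(-4*k)*k = 6 - (-12)*k² = 6 + 12*k²)
z = -1596 (z = -14*((6 + 12*3²) + 0) = -14*((6 + 12*9) + 0) = -14*((6 + 108) + 0) = -14*(114 + 0) = -14*114 = -1596)
z² = (-1596)² = 2547216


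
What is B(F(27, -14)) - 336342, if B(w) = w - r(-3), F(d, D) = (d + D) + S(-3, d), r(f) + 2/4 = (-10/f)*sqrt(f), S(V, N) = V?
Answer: -672663/2 - 10*I*sqrt(3)/3 ≈ -3.3633e+5 - 5.7735*I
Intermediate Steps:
r(f) = -1/2 - 10/sqrt(f) (r(f) = -1/2 + (-10/f)*sqrt(f) = -1/2 - 10/sqrt(f))
F(d, D) = -3 + D + d (F(d, D) = (d + D) - 3 = (D + d) - 3 = -3 + D + d)
B(w) = 1/2 + w - 10*I*sqrt(3)/3 (B(w) = w - (-1/2 - (-10)*I*sqrt(3)/3) = w - (-1/2 + 10*I*sqrt(3)/3) = w + (1/2 - 10*I*sqrt(3)/3) = 1/2 + w - 10*I*sqrt(3)/3)
B(F(27, -14)) - 336342 = (1/2 + (-3 - 14 + 27) - 10*I*sqrt(3)/3) - 336342 = (1/2 + 10 - 10*I*sqrt(3)/3) - 336342 = (21/2 - 10*I*sqrt(3)/3) - 336342 = -672663/2 - 10*I*sqrt(3)/3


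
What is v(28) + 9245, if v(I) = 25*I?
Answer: 9945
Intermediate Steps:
v(28) + 9245 = 25*28 + 9245 = 700 + 9245 = 9945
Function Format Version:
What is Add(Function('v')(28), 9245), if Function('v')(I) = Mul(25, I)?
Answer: 9945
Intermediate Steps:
Add(Function('v')(28), 9245) = Add(Mul(25, 28), 9245) = Add(700, 9245) = 9945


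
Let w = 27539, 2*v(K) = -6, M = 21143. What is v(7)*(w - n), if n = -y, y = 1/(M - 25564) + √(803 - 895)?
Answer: -365249754/4421 - 6*I*√23 ≈ -82617.0 - 28.775*I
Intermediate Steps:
v(K) = -3 (v(K) = (½)*(-6) = -3)
y = -1/4421 + 2*I*√23 (y = 1/(21143 - 25564) + √(803 - 895) = 1/(-4421) + √(-92) = -1/4421 + 2*I*√23 ≈ -0.00022619 + 9.5917*I)
n = 1/4421 - 2*I*√23 (n = -(-1/4421 + 2*I*√23) = 1/4421 - 2*I*√23 ≈ 0.00022619 - 9.5917*I)
v(7)*(w - n) = -3*(27539 - (1/4421 - 2*I*√23)) = -3*(27539 + (-1/4421 + 2*I*√23)) = -3*(121749918/4421 + 2*I*√23) = -365249754/4421 - 6*I*√23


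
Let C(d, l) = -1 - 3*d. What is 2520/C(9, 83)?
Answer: -90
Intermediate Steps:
2520/C(9, 83) = 2520/(-1 - 3*9) = 2520/(-1 - 27) = 2520/(-28) = 2520*(-1/28) = -90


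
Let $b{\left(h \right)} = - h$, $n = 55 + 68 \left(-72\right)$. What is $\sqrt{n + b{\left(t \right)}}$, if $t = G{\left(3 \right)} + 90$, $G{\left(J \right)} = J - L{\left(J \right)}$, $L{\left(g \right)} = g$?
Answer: $i \sqrt{4931} \approx 70.221 i$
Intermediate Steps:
$G{\left(J \right)} = 0$ ($G{\left(J \right)} = J - J = 0$)
$n = -4841$ ($n = 55 - 4896 = -4841$)
$t = 90$ ($t = 0 + 90 = 90$)
$\sqrt{n + b{\left(t \right)}} = \sqrt{-4841 - 90} = \sqrt{-4931} = i \sqrt{4931}$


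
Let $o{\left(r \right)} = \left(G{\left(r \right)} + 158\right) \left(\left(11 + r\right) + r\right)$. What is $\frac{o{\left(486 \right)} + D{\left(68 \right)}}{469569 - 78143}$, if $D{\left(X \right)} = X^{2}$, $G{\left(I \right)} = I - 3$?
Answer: $\frac{634727}{391426} \approx 1.6216$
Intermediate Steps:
$G{\left(I \right)} = -3 + I$
$o{\left(r \right)} = \left(11 + 2 r\right) \left(155 + r\right)$ ($o{\left(r \right)} = \left(\left(-3 + r\right) + 158\right) \left(\left(11 + r\right) + r\right) = \left(155 + r\right) \left(11 + 2 r\right) = \left(11 + 2 r\right) \left(155 + r\right)$)
$\frac{o{\left(486 \right)} + D{\left(68 \right)}}{469569 - 78143} = \frac{\left(1705 + 2 \cdot 486^{2} + 321 \cdot 486\right) + 68^{2}}{469569 - 78143} = \frac{\left(1705 + 2 \cdot 236196 + 156006\right) + 4624}{391426} = \left(\left(1705 + 472392 + 156006\right) + 4624\right) \frac{1}{391426} = \left(630103 + 4624\right) \frac{1}{391426} = 634727 \cdot \frac{1}{391426} = \frac{634727}{391426}$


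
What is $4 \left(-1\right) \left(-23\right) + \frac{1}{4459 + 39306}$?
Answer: $\frac{4026381}{43765} \approx 92.0$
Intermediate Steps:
$4 \left(-1\right) \left(-23\right) + \frac{1}{4459 + 39306} = \left(-4\right) \left(-23\right) + \frac{1}{43765} = 92 + \frac{1}{43765} = \frac{4026381}{43765}$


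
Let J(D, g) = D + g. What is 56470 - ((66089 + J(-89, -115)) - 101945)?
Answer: 92530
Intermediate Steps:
56470 - ((66089 + J(-89, -115)) - 101945) = 56470 - ((66089 + (-89 - 115)) - 101945) = 56470 - ((66089 - 204) - 101945) = 56470 - (65885 - 101945) = 56470 - 1*(-36060) = 56470 + 36060 = 92530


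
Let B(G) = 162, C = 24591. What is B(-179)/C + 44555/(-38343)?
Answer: -363146813/314297571 ≈ -1.1554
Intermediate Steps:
B(-179)/C + 44555/(-38343) = 162/24591 + 44555/(-38343) = 162*(1/24591) + 44555*(-1/38343) = 54/8197 - 44555/38343 = -363146813/314297571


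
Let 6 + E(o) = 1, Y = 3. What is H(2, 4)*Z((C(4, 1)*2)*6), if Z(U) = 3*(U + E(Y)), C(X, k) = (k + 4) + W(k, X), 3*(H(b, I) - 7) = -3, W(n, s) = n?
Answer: 1206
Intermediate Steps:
H(b, I) = 6 (H(b, I) = 7 + (⅓)*(-3) = 7 - 1 = 6)
C(X, k) = 4 + 2*k (C(X, k) = (k + 4) + k = (4 + k) + k = 4 + 2*k)
E(o) = -5 (E(o) = -6 + 1 = -5)
Z(U) = -15 + 3*U (Z(U) = 3*(U - 5) = 3*(-5 + U) = -15 + 3*U)
H(2, 4)*Z((C(4, 1)*2)*6) = 6*(-15 + 3*(((4 + 2*1)*2)*6)) = 6*(-15 + 3*(((4 + 2)*2)*6)) = 6*(-15 + 3*((6*2)*6)) = 6*(-15 + 3*(12*6)) = 6*(-15 + 3*72) = 6*(-15 + 216) = 6*201 = 1206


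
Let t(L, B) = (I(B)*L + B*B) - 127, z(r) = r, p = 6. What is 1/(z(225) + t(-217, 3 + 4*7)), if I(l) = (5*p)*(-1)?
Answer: 1/7569 ≈ 0.00013212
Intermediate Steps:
I(l) = -30 (I(l) = (5*6)*(-1) = 30*(-1) = -30)
t(L, B) = -127 + B² - 30*L (t(L, B) = (-30*L + B*B) - 127 = (-30*L + B²) - 127 = (B² - 30*L) - 127 = -127 + B² - 30*L)
1/(z(225) + t(-217, 3 + 4*7)) = 1/(225 + (-127 + (3 + 4*7)² - 30*(-217))) = 1/(225 + (-127 + (3 + 28)² + 6510)) = 1/(225 + (-127 + 31² + 6510)) = 1/(225 + (-127 + 961 + 6510)) = 1/(225 + 7344) = 1/7569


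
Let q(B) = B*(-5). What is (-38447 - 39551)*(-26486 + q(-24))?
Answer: 2056495268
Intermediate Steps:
q(B) = -5*B
(-38447 - 39551)*(-26486 + q(-24)) = (-38447 - 39551)*(-26486 - 5*(-24)) = -77998*(-26486 + 120) = -77998*(-26366) = 2056495268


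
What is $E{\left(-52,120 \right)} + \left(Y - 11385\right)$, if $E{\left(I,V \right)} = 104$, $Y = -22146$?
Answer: $-33427$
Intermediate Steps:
$E{\left(-52,120 \right)} + \left(Y - 11385\right) = 104 - 33531 = -33427$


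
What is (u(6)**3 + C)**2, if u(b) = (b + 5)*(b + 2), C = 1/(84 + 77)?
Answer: 12037818552962049/25921 ≈ 4.6440e+11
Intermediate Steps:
C = 1/161 ≈ 0.0062112
u(b) = (2 + b)*(5 + b) (u(b) = (5 + b)*(2 + b) = (2 + b)*(5 + b))
(u(6)**3 + C)**2 = ((10 + 6**2 + 7*6)**3 + 1/161)**2 = ((10 + 36 + 42)**3 + 1/161)**2 = (88**3 + 1/161)**2 = (681472 + 1/161)**2 = (109716993/161)**2 = 12037818552962049/25921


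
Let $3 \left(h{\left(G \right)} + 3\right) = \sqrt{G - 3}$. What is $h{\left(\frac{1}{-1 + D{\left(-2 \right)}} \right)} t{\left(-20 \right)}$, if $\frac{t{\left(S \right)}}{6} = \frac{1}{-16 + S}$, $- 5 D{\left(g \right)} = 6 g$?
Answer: $\frac{1}{2} - \frac{2 i \sqrt{7}}{63} \approx 0.5 - 0.083992 i$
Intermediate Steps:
$D{\left(g \right)} = - \frac{6 g}{5}$
$t{\left(S \right)} = \frac{6}{-16 + S}$
$h{\left(G \right)} = -3 + \frac{\sqrt{-3 + G}}{3}$ ($h{\left(G \right)} = -3 + \frac{\sqrt{G - 3}}{3} = -3 + \frac{\sqrt{-3 + G}}{3}$)
$h{\left(\frac{1}{-1 + D{\left(-2 \right)}} \right)} t{\left(-20 \right)} = \left(-3 + \frac{\sqrt{-3 + \frac{1}{-1 - - \frac{12}{5}}}}{3}\right) \frac{6}{-16 - 20} = \left(-3 + \frac{\sqrt{-3 + \frac{1}{-1 + \frac{12}{5}}}}{3}\right) \frac{6}{-36} = \left(-3 + \frac{\sqrt{-3 + \frac{1}{\frac{7}{5}}}}{3}\right) 6 \left(- \frac{1}{36}\right) = \left(-3 + \frac{\sqrt{-3 + \frac{5}{7}}}{3}\right) \left(- \frac{1}{6}\right) = \left(-3 + \frac{\sqrt{- \frac{16}{7}}}{3}\right) \left(- \frac{1}{6}\right) = \left(-3 + \frac{\frac{4}{7} i \sqrt{7}}{3}\right) \left(- \frac{1}{6}\right) = \left(-3 + \frac{4 i \sqrt{7}}{21}\right) \left(- \frac{1}{6}\right) = \frac{1}{2} - \frac{2 i \sqrt{7}}{63}$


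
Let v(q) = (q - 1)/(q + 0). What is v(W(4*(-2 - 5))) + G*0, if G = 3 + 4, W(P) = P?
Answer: 29/28 ≈ 1.0357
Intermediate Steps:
G = 7
v(q) = (-1 + q)/q
v(W(4*(-2 - 5))) + G*0 = (-1 + 4*(-2 - 5))/((4*(-2 - 5))) + 7*0 = (-1 + 4*(-7))/((4*(-7))) + 0 = (-1 - 28)/(-28) + 0 = -1/28*(-29) + 0 = 29/28 + 0 = 29/28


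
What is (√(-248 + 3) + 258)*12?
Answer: 3096 + 84*I*√5 ≈ 3096.0 + 187.83*I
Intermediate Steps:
(√(-248 + 3) + 258)*12 = (√(-245) + 258)*12 = (7*I*√5 + 258)*12 = (258 + 7*I*√5)*12 = 3096 + 84*I*√5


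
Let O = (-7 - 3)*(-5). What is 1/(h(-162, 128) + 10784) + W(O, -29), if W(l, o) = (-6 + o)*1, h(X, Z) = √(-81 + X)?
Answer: 3*(-105*√3 + 125813*I)/(-10784*I + 9*√3) ≈ -35.0 - 1.3402e-7*I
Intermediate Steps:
O = 50 (O = -10*(-5) = 50)
W(l, o) = -6 + o
1/(h(-162, 128) + 10784) + W(O, -29) = 1/(√(-81 - 162) + 10784) + (-6 - 29) = 1/(√(-243) + 10784) - 35 = 1/(9*I*√3 + 10784) - 35 = 1/(10784 + 9*I*√3) - 35 = -35 + 1/(10784 + 9*I*√3)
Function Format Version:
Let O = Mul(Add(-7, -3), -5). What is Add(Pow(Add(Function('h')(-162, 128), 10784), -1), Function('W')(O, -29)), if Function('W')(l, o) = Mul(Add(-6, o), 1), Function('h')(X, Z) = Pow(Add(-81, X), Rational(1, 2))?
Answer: Mul(3, Pow(Add(Mul(-10784, I), Mul(9, Pow(3, Rational(1, 2)))), -1), Add(Mul(-105, Pow(3, Rational(1, 2))), Mul(125813, I))) ≈ Add(-35.000, Mul(-1.3402e-7, I))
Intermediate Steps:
O = 50 (O = Mul(-10, -5) = 50)
Function('W')(l, o) = Add(-6, o)
Add(Pow(Add(Function('h')(-162, 128), 10784), -1), Function('W')(O, -29)) = Add(Pow(Add(Pow(Add(-81, -162), Rational(1, 2)), 10784), -1), Add(-6, -29)) = Add(Pow(Add(Pow(-243, Rational(1, 2)), 10784), -1), -35) = Add(Pow(Add(Mul(9, I, Pow(3, Rational(1, 2))), 10784), -1), -35) = Add(Pow(Add(10784, Mul(9, I, Pow(3, Rational(1, 2)))), -1), -35) = Add(-35, Pow(Add(10784, Mul(9, I, Pow(3, Rational(1, 2)))), -1))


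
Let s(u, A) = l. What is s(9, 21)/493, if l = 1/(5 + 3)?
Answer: 1/3944 ≈ 0.00025355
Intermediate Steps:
l = 1/8 ≈ 0.12500
s(u, A) = 1/8
s(9, 21)/493 = (1/8)/493 = (1/8)*(1/493) = 1/3944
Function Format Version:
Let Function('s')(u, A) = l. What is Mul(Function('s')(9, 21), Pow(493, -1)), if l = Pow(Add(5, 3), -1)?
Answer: Rational(1, 3944) ≈ 0.00025355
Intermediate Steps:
l = Rational(1, 8) (l = Pow(8, -1) = Rational(1, 8) ≈ 0.12500)
Function('s')(u, A) = Rational(1, 8)
Mul(Function('s')(9, 21), Pow(493, -1)) = Mul(Rational(1, 8), Pow(493, -1)) = Mul(Rational(1, 8), Rational(1, 493)) = Rational(1, 3944)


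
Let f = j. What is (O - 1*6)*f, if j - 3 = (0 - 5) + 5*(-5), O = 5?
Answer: 27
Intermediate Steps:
j = -27 (j = 3 + ((0 - 5) + 5*(-5)) = 3 + (-5 - 25) = 3 - 30 = -27)
f = -27
(O - 1*6)*f = (5 - 1*6)*(-27) = (5 - 6)*(-27) = -1*(-27) = 27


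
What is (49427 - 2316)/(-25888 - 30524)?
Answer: -47111/56412 ≈ -0.83512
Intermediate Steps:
(49427 - 2316)/(-25888 - 30524) = 47111/(-56412) = 47111*(-1/56412) = -47111/56412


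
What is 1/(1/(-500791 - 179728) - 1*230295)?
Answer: -680519/156720123106 ≈ -4.3423e-6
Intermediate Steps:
1/(1/(-500791 - 179728) - 1*230295) = 1/(1/(-680519) - 230295) = 1/(-1/680519 - 230295) = 1/(-156720123106/680519) = -680519/156720123106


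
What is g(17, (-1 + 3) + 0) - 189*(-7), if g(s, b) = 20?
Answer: 1343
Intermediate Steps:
g(17, (-1 + 3) + 0) - 189*(-7) = 20 - 189*(-7) = 20 + 1323 = 1343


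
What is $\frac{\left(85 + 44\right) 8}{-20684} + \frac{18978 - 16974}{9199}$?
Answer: $\frac{7989342}{47568029} \approx 0.16796$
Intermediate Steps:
$\frac{\left(85 + 44\right) 8}{-20684} + \frac{18978 - 16974}{9199} = 129 \cdot 8 \left(- \frac{1}{20684}\right) + 2004 \cdot \frac{1}{9199} = 1032 \left(- \frac{1}{20684}\right) + \frac{2004}{9199} = - \frac{258}{5171} + \frac{2004}{9199} = \frac{7989342}{47568029}$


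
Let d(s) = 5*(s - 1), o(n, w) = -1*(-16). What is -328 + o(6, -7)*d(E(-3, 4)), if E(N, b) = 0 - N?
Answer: -168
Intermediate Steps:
o(n, w) = 16
E(N, b) = -N
d(s) = -5 + 5*s (d(s) = 5*(-1 + s) = -5 + 5*s)
-328 + o(6, -7)*d(E(-3, 4)) = -328 + 16*(-5 + 5*(-1*(-3))) = -328 + 16*(-5 + 5*3) = -328 + 16*(-5 + 15) = -328 + 16*10 = -328 + 160 = -168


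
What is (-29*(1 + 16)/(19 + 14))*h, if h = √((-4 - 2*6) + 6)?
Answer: -493*I*√10/33 ≈ -47.242*I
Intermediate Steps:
h = I*√10 (h = √((-4 - 12) + 6) = √(-16 + 6) = √(-10) = I*√10 ≈ 3.1623*I)
(-29*(1 + 16)/(19 + 14))*h = (-29*(1 + 16)/(19 + 14))*(I*√10) = (-493/33)*(I*√10) = (-29*17/33)*(I*√10) = -493*I*√10/33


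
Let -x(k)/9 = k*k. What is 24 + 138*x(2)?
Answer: -4944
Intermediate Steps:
x(k) = -9*k**2 (x(k) = -9*k*k = -9*k**2)
24 + 138*x(2) = 24 + 138*(-9*2**2) = 24 + 138*(-9*4) = 24 + 138*(-36) = 24 - 4968 = -4944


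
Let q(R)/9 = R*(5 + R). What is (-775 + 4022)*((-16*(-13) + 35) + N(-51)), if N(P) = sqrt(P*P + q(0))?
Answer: 954618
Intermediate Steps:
q(R) = 9*R*(5 + R) (q(R) = 9*(R*(5 + R)) = 9*R*(5 + R))
N(P) = sqrt(P**2) (N(P) = sqrt(P*P + 9*0*(5 + 0)) = sqrt(P**2 + 9*0*5) = sqrt(P**2 + 0) = sqrt(P**2))
(-775 + 4022)*((-16*(-13) + 35) + N(-51)) = (-775 + 4022)*((-16*(-13) + 35) + sqrt((-51)**2)) = 3247*((208 + 35) + sqrt(2601)) = 3247*(243 + 51) = 3247*294 = 954618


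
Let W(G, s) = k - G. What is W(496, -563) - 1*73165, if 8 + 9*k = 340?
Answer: -662617/9 ≈ -73624.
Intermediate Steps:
k = 332/9 (k = -8/9 + (1/9)*340 = -8/9 + 340/9 = 332/9 ≈ 36.889)
W(G, s) = 332/9 - G
W(496, -563) - 1*73165 = (332/9 - 1*496) - 1*73165 = (332/9 - 496) - 73165 = -4132/9 - 73165 = -662617/9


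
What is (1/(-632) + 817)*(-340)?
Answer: -43889155/158 ≈ -2.7778e+5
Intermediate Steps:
(1/(-632) + 817)*(-340) = (-1/632 + 817)*(-340) = (516343/632)*(-340) = -43889155/158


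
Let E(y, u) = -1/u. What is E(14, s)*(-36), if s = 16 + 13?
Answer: 36/29 ≈ 1.2414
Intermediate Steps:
s = 29
E(14, s)*(-36) = -1/29*(-36) = 36/29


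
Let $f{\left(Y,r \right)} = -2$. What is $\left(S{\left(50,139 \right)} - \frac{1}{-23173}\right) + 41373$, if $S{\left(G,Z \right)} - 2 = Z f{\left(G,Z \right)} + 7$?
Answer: $\frac{952502993}{23173} \approx 41104.0$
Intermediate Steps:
$S{\left(G,Z \right)} = 9 - 2 Z$ ($S{\left(G,Z \right)} = 2 + \left(Z \left(-2\right) + 7\right) = 2 - \left(-7 + 2 Z\right) = 9 - 2 Z$)
$\left(S{\left(50,139 \right)} - \frac{1}{-23173}\right) + 41373 = \left(\left(9 - 278\right) - \frac{1}{-23173}\right) + 41373 = \left(\left(9 - 278\right) - - \frac{1}{23173}\right) + 41373 = \left(-269 + \frac{1}{23173}\right) + 41373 = - \frac{6233536}{23173} + 41373 = \frac{952502993}{23173}$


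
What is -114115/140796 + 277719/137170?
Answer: 11724284887/9656493660 ≈ 1.2141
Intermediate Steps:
-114115/140796 + 277719/137170 = 11724284887/9656493660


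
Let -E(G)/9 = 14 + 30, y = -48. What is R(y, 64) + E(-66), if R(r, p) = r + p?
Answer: -380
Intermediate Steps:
E(G) = -396 (E(G) = -9*(14 + 30) = -9*44 = -396)
R(r, p) = p + r
R(y, 64) + E(-66) = (64 - 48) - 396 = 16 - 396 = -380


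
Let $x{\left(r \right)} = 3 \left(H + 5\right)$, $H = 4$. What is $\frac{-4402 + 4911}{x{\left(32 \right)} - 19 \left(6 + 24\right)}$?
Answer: $- \frac{509}{543} \approx -0.93738$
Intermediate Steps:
$x{\left(r \right)} = 27$ ($x{\left(r \right)} = 3 \left(4 + 5\right) = 3 \cdot 9 = 27$)
$\frac{-4402 + 4911}{x{\left(32 \right)} - 19 \left(6 + 24\right)} = \frac{-4402 + 4911}{27 - 19 \left(6 + 24\right)} = \frac{509}{27 - 570} = \frac{509}{-543} = 509 \left(- \frac{1}{543}\right) = - \frac{509}{543}$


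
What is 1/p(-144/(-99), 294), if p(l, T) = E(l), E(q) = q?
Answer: 11/16 ≈ 0.68750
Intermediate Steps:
p(l, T) = l
1/p(-144/(-99), 294) = 1/(-144/(-99)) = 1/(-144*(-1/99)) = 1/(16/11) = 11/16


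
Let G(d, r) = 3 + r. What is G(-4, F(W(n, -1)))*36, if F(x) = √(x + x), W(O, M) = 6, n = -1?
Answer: 108 + 72*√3 ≈ 232.71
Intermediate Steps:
F(x) = √2*√x (F(x) = √(2*x) = √2*√x)
G(-4, F(W(n, -1)))*36 = (3 + √2*√6)*36 = (3 + 2*√3)*36 = 108 + 72*√3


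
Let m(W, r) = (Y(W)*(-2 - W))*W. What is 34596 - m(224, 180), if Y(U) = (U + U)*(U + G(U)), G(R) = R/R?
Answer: 5102933796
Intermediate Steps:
G(R) = 1
Y(U) = 2*U*(1 + U) (Y(U) = (U + U)*(U + 1) = (2*U)*(1 + U) = 2*U*(1 + U))
m(W, r) = 2*W²*(1 + W)*(-2 - W) (m(W, r) = ((2*W*(1 + W))*(-2 - W))*W = (2*W*(1 + W)*(-2 - W))*W = 2*W²*(1 + W)*(-2 - W))
34596 - m(224, 180) = 34596 - (-2)*224²*(1 + 224)*(2 + 224) = 34596 - (-2)*50176*225*226 = 34596 - 1*(-5102899200) = 34596 + 5102899200 = 5102933796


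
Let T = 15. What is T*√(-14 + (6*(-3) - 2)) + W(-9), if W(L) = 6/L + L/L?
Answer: ⅓ + 15*I*√34 ≈ 0.33333 + 87.464*I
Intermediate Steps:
W(L) = 1 + 6/L (W(L) = 6/L + 1 = 1 + 6/L)
T*√(-14 + (6*(-3) - 2)) + W(-9) = 15*√(-14 + (6*(-3) - 2)) + (6 - 9)/(-9) = 15*√(-14 + (-18 - 2)) - ⅑*(-3) = 15*√(-14 - 20) + ⅓ = 15*√(-34) + ⅓ = 15*(I*√34) + ⅓ = 15*I*√34 + ⅓ = ⅓ + 15*I*√34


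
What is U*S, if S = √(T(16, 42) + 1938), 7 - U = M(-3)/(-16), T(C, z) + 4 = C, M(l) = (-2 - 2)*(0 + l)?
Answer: 155*√78/4 ≈ 342.23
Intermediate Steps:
M(l) = -4*l
T(C, z) = -4 + C
U = 31/4 (U = 7 - (-4*(-3))/(-16) = 7 - 12*(-1)/16 = 7 - 1*(-¾) = 7 + ¾ = 31/4 ≈ 7.7500)
S = 5*√78 (S = √((-4 + 16) + 1938) = √(12 + 1938) = √1950 = 5*√78 ≈ 44.159)
U*S = 31*(5*√78)/4 = 155*√78/4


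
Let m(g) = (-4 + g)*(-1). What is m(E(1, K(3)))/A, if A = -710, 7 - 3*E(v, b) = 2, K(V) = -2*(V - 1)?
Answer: -7/2130 ≈ -0.0032864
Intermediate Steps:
K(V) = 2 - 2*V (K(V) = -2*(-1 + V) = 2 - 2*V)
E(v, b) = 5/3 (E(v, b) = 7/3 - ⅓*2 = 7/3 - ⅔ = 5/3)
m(g) = 4 - g
m(E(1, K(3)))/A = (4 - 1*5/3)/(-710) = (4 - 5/3)*(-1/710) = (7/3)*(-1/710) = -7/2130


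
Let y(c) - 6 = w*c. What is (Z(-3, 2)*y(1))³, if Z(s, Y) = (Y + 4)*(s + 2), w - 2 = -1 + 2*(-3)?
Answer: -216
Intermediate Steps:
w = -5 (w = 2 + (-1 + 2*(-3)) = 2 + (-1 - 6) = 2 - 7 = -5)
Z(s, Y) = (2 + s)*(4 + Y) (Z(s, Y) = (4 + Y)*(2 + s) = (2 + s)*(4 + Y))
y(c) = 6 - 5*c
(Z(-3, 2)*y(1))³ = ((8 + 2*2 + 4*(-3) + 2*(-3))*(6 - 5*1))³ = ((8 + 4 - 12 - 6)*(6 - 5))³ = (-6*1)³ = (-6)³ = -216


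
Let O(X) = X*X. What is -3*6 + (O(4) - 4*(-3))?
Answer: 10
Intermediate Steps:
O(X) = X²
-3*6 + (O(4) - 4*(-3)) = -3*6 + (4² - 4*(-3)) = -18 + (16 - 1*(-12)) = -18 + (16 + 12) = -18 + 28 = 10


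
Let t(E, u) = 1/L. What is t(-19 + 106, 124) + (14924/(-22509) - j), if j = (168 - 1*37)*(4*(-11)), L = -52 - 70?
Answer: 6328135/1098 ≈ 5763.3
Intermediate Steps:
L = -122
t(E, u) = -1/122 (t(E, u) = 1/(-122) = -1/122)
j = -5764 (j = (168 - 37)*(-44) = 131*(-44) = -5764)
t(-19 + 106, 124) + (14924/(-22509) - j) = -1/122 + (14924/(-22509) - 1*(-5764)) = -1/122 + (14924*(-1/22509) + 5764) = -1/122 + (-364/549 + 5764) = -1/122 + 3164072/549 = 6328135/1098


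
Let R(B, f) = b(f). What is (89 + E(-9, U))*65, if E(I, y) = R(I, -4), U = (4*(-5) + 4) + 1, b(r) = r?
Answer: 5525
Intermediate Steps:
U = -15 (U = (-20 + 4) + 1 = -16 + 1 = -15)
R(B, f) = f
E(I, y) = -4
(89 + E(-9, U))*65 = (89 - 4)*65 = 85*65 = 5525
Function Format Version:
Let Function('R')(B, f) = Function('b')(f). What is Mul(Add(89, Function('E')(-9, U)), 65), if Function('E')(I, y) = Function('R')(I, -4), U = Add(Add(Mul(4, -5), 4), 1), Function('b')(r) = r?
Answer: 5525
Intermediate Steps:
U = -15 (U = Add(Add(-20, 4), 1) = Add(-16, 1) = -15)
Function('R')(B, f) = f
Function('E')(I, y) = -4
Mul(Add(89, Function('E')(-9, U)), 65) = Mul(Add(89, -4), 65) = Mul(85, 65) = 5525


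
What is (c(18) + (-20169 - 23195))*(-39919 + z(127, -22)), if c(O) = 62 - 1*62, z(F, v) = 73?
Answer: 1727881944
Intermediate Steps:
c(O) = 0 (c(O) = 62 - 62 = 0)
(c(18) + (-20169 - 23195))*(-39919 + z(127, -22)) = (0 + (-20169 - 23195))*(-39919 + 73) = (0 - 43364)*(-39846) = -43364*(-39846) = 1727881944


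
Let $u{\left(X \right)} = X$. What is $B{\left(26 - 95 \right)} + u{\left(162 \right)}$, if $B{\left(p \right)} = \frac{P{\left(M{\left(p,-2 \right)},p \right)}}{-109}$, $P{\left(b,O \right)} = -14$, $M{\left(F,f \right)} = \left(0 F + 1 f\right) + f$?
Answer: $\frac{17672}{109} \approx 162.13$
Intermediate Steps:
$M{\left(F,f \right)} = 2 f$ ($M{\left(F,f \right)} = \left(0 + f\right) + f = f + f = 2 f$)
$B{\left(p \right)} = \frac{14}{109}$ ($B{\left(p \right)} = - \frac{14}{-109} = \left(-14\right) \left(- \frac{1}{109}\right) = \frac{14}{109}$)
$B{\left(26 - 95 \right)} + u{\left(162 \right)} = \frac{14}{109} + 162 = \frac{17672}{109}$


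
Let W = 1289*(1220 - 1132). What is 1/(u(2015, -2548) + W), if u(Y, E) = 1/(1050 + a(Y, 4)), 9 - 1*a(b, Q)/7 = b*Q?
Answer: 55307/6273583623 ≈ 8.8159e-6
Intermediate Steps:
a(b, Q) = 63 - 7*Q*b (a(b, Q) = 63 - 7*b*Q = 63 - 7*Q*b)
u(Y, E) = 1/(1113 - 28*Y) (u(Y, E) = 1/(1050 + (63 - 7*4*Y)) = 1/(1050 + (63 - 28*Y)) = 1/(1113 - 28*Y))
W = 113432 (W = 1289*88 = 113432)
1/(u(2015, -2548) + W) = 1/(-1/(-1113 + 28*2015) + 113432) = 1/(-1/(-1113 + 56420) + 113432) = 1/(-1/55307 + 113432) = 1/(6273583623/55307) = 55307/6273583623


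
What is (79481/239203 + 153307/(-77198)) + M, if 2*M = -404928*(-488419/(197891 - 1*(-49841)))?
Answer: 3772818154967204097/9451688896562 ≈ 3.9917e+5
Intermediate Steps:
M = 24721816104/61933 (M = (-404928*(-488419/(197891 - 1*(-49841))))/2 = (-404928*(-488419/(197891 + 49841)))/2 = (-404928/(247732*(-1/488419)))/2 = (-404928/(-247732/488419))/2 = (-404928*(-488419/247732))/2 = (1/2)*(49443632208/61933) = 24721816104/61933 ≈ 3.9917e+5)
(79481/239203 + 153307/(-77198)) + M = (79481/239203 + 153307/(-77198)) + 24721816104/61933 = (79481*(1/239203) + 153307*(-1/77198)) + 24721816104/61933 = (79481/239203 - 1267/638) + 24721816104/61933 = -252361323/152611514 + 24721816104/61933 = 3772818154967204097/9451688896562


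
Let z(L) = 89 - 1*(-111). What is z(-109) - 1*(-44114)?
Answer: 44314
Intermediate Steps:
z(L) = 200 (z(L) = 89 + 111 = 200)
z(-109) - 1*(-44114) = 200 - 1*(-44114) = 200 + 44114 = 44314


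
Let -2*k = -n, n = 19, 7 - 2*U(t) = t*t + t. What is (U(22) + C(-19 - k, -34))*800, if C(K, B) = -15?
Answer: -211600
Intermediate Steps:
U(t) = 7/2 - t/2 - t**2/2 (U(t) = 7/2 - (t*t + t)/2 = 7/2 - (t**2 + t)/2 = 7/2 - (t + t**2)/2 = 7/2 + (-t/2 - t**2/2) = 7/2 - t/2 - t**2/2)
k = 19/2 (k = -(-1)*19/2 = -1/2*(-19) = 19/2 ≈ 9.5000)
(U(22) + C(-19 - k, -34))*800 = ((7/2 - 1/2*22 - 1/2*22**2) - 15)*800 = ((7/2 - 11 - 1/2*484) - 15)*800 = ((7/2 - 11 - 242) - 15)*800 = (-499/2 - 15)*800 = -529/2*800 = -211600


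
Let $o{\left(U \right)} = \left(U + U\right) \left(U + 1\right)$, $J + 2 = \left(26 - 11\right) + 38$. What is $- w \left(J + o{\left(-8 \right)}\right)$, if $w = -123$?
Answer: $20049$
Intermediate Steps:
$J = 51$ ($J = -2 + \left(\left(26 - 11\right) + 38\right) = -2 + \left(15 + 38\right) = -2 + 53 = 51$)
$o{\left(U \right)} = 2 U \left(1 + U\right)$
$- w \left(J + o{\left(-8 \right)}\right) = - \left(-123\right) \left(51 + 2 \left(-8\right) \left(1 - 8\right)\right) = - \left(-123\right) \left(51 + 2 \left(-8\right) \left(-7\right)\right) = - \left(-123\right) \left(51 + 112\right) = - \left(-123\right) 163 = \left(-1\right) \left(-20049\right) = 20049$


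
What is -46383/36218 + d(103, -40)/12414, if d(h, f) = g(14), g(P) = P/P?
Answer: -143940586/112402563 ≈ -1.2806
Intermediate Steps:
g(P) = 1
d(h, f) = 1
-46383/36218 + d(103, -40)/12414 = -46383/36218 + 1/12414 = -143940586/112402563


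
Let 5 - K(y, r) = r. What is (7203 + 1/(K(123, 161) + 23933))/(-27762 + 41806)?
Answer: 42816433/83481047 ≈ 0.51289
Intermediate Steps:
K(y, r) = 5 - r
(7203 + 1/(K(123, 161) + 23933))/(-27762 + 41806) = (7203 + 1/((5 - 1*161) + 23933))/(-27762 + 41806) = (7203 + 1/((5 - 161) + 23933))/14044 = (7203 + 1/(-156 + 23933))*(1/14044) = (7203 + 1/23777)*(1/14044) = (171265732/23777)*(1/14044) = 42816433/83481047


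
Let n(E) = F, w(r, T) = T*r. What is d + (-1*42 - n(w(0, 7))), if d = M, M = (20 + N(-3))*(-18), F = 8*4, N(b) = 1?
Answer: -452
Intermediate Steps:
F = 32
n(E) = 32
M = -378 (M = (20 + 1)*(-18) = 21*(-18) = -378)
d = -378
d + (-1*42 - n(w(0, 7))) = -378 + (-1*42 - 1*32) = -378 + (-42 - 32) = -378 - 74 = -452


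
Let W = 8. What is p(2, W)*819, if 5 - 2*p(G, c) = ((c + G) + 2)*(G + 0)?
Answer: -15561/2 ≈ -7780.5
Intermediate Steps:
p(G, c) = 5/2 - G*(2 + G + c)/2 (p(G, c) = 5/2 - ((c + G) + 2)*(G + 0)/2 = 5/2 - ((G + c) + 2)*G/2 = 5/2 - (2 + G + c)*G/2 = 5/2 - G*(2 + G + c)/2)
p(2, W)*819 = (5/2 - 1*2 - ½*2² - ½*2*8)*819 = (5/2 - 2 - ½*4 - 8)*819 = (5/2 - 2 - 2 - 8)*819 = -19/2*819 = -15561/2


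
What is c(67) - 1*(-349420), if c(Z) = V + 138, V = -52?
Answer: 349506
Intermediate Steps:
c(Z) = 86 (c(Z) = -52 + 138 = 86)
c(67) - 1*(-349420) = 86 - 1*(-349420) = 86 + 349420 = 349506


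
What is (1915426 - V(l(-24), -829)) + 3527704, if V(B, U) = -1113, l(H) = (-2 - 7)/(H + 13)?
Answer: 5444243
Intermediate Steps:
l(H) = -9/(13 + H)
(1915426 - V(l(-24), -829)) + 3527704 = (1915426 - 1*(-1113)) + 3527704 = (1915426 + 1113) + 3527704 = 1916539 + 3527704 = 5444243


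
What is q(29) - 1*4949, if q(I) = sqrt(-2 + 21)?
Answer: -4949 + sqrt(19) ≈ -4944.6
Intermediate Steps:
q(I) = sqrt(19)
q(29) - 1*4949 = sqrt(19) - 1*4949 = sqrt(19) - 4949 = -4949 + sqrt(19)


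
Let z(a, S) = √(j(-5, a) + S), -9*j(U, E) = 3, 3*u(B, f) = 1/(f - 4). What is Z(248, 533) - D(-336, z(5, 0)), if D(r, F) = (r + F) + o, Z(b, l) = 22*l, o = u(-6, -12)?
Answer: 578977/48 - I*√3/3 ≈ 12062.0 - 0.57735*I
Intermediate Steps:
u(B, f) = 1/(3*(-4 + f)) (u(B, f) = 1/(3*(f - 4)) = 1/(3*(-4 + f)))
o = -1/48 (o = 1/(3*(-4 - 12)) = (⅓)/(-16) = (⅓)*(-1/16) = -1/48 ≈ -0.020833)
j(U, E) = -⅓ (j(U, E) = -⅑*3 = -⅓)
z(a, S) = √(-⅓ + S)
D(r, F) = -1/48 + F + r (D(r, F) = (r + F) - 1/48 = (F + r) - 1/48 = -1/48 + F + r)
Z(248, 533) - D(-336, z(5, 0)) = 22*533 - (-1/48 + √(-3 + 9*0)/3 - 336) = 11726 - (-1/48 + √(-3 + 0)/3 - 336) = 11726 - (-1/48 + √(-3)/3 - 336) = 11726 - (-1/48 + (I*√3)/3 - 336) = 11726 - (-1/48 + I*√3/3 - 336) = 11726 - (-16129/48 + I*√3/3) = 11726 + (16129/48 - I*√3/3) = 578977/48 - I*√3/3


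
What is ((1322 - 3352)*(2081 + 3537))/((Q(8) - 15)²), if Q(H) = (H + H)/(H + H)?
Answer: -407305/7 ≈ -58186.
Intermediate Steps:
Q(H) = 1 (Q(H) = (2*H)/((2*H)) = (2*H)*(1/(2*H)) = 1)
((1322 - 3352)*(2081 + 3537))/((Q(8) - 15)²) = ((1322 - 3352)*(2081 + 3537))/((1 - 15)²) = (-2030*5618)/((-14)²) = -11404540/196 = -11404540*1/196 = -407305/7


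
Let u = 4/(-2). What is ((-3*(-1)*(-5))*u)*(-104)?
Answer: -3120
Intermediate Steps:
u = -2 (u = 4*(-1/2) = -2)
((-3*(-1)*(-5))*u)*(-104) = ((-3*(-1)*(-5))*(-2))*(-104) = ((3*(-5))*(-2))*(-104) = -15*(-2)*(-104) = 30*(-104) = -3120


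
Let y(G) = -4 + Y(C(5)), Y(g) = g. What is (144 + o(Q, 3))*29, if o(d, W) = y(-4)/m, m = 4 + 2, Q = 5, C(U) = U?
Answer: 25085/6 ≈ 4180.8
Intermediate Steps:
y(G) = 1 (y(G) = -4 + 5 = 1)
m = 6
o(d, W) = ⅙ (o(d, W) = 1/6 = 1*(⅙) = ⅙)
(144 + o(Q, 3))*29 = (144 + ⅙)*29 = (865/6)*29 = 25085/6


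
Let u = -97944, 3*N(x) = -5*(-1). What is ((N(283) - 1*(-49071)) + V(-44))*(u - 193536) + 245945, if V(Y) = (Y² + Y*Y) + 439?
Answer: -15560025215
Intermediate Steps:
N(x) = 5/3 (N(x) = (-5*(-1))/3 = (⅓)*5 = 5/3)
V(Y) = 439 + 2*Y² (V(Y) = (Y² + Y²) + 439 = 2*Y² + 439 = 439 + 2*Y²)
((N(283) - 1*(-49071)) + V(-44))*(u - 193536) + 245945 = ((5/3 - 1*(-49071)) + (439 + 2*(-44)²))*(-97944 - 193536) + 245945 = ((5/3 + 49071) + (439 + 2*1936))*(-291480) + 245945 = (147218/3 + (439 + 3872))*(-291480) + 245945 = (147218/3 + 4311)*(-291480) + 245945 = (160151/3)*(-291480) + 245945 = -15560271160 + 245945 = -15560025215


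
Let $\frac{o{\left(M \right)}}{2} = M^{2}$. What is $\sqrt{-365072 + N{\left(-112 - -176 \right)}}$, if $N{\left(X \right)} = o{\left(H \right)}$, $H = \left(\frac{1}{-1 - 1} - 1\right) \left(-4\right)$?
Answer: $50 i \sqrt{146} \approx 604.15 i$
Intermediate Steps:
$H = 6$ ($H = \left(\frac{1}{-2} - 1\right) \left(-4\right) = \left(- \frac{1}{2} - 1\right) \left(-4\right) = \left(- \frac{3}{2}\right) \left(-4\right) = 6$)
$o{\left(M \right)} = 2 M^{2}$
$N{\left(X \right)} = 72$ ($N{\left(X \right)} = 2 \cdot 6^{2} = 2 \cdot 36 = 72$)
$\sqrt{-365072 + N{\left(-112 - -176 \right)}} = \sqrt{-365072 + 72} = \sqrt{-365000} = 50 i \sqrt{146}$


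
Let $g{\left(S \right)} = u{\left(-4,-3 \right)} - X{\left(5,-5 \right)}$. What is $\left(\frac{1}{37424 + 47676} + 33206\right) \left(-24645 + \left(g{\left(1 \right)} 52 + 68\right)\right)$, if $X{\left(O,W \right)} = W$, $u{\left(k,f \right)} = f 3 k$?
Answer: $- \frac{12685153567889}{17020} \approx -7.4531 \cdot 10^{8}$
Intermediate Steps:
$u{\left(k,f \right)} = 3 f k$
$g{\left(S \right)} = 41$ ($g{\left(S \right)} = 3 \left(-3\right) \left(-4\right) - -5 = 36 + 5 = 41$)
$\left(\frac{1}{37424 + 47676} + 33206\right) \left(-24645 + \left(g{\left(1 \right)} 52 + 68\right)\right) = \left(\frac{1}{37424 + 47676} + 33206\right) \left(-24645 + \left(41 \cdot 52 + 68\right)\right) = \left(\frac{1}{85100} + 33206\right) \left(-24645 + \left(2132 + 68\right)\right) = \left(\frac{1}{85100} + 33206\right) \left(-24645 + 2200\right) = \frac{2825830601}{85100} \left(-22445\right) = - \frac{12685153567889}{17020}$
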